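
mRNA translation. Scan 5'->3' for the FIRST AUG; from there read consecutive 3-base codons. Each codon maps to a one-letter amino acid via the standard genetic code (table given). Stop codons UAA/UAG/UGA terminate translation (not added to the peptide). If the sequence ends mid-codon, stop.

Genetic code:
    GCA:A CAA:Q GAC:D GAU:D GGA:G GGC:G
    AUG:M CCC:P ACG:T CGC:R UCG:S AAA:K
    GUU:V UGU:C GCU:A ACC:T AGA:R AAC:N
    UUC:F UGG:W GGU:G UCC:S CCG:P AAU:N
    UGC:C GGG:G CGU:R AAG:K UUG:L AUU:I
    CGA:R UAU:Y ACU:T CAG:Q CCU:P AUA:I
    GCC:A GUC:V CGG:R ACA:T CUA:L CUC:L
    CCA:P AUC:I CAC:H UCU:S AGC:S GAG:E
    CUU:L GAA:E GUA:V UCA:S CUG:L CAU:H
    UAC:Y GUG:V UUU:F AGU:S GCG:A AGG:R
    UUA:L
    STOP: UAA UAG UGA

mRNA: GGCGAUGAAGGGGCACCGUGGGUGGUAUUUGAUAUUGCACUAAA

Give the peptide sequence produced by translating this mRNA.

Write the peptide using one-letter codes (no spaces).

start AUG at pos 4
pos 4: AUG -> M; peptide=M
pos 7: AAG -> K; peptide=MK
pos 10: GGG -> G; peptide=MKG
pos 13: CAC -> H; peptide=MKGH
pos 16: CGU -> R; peptide=MKGHR
pos 19: GGG -> G; peptide=MKGHRG
pos 22: UGG -> W; peptide=MKGHRGW
pos 25: UAU -> Y; peptide=MKGHRGWY
pos 28: UUG -> L; peptide=MKGHRGWYL
pos 31: AUA -> I; peptide=MKGHRGWYLI
pos 34: UUG -> L; peptide=MKGHRGWYLIL
pos 37: CAC -> H; peptide=MKGHRGWYLILH
pos 40: UAA -> STOP

Answer: MKGHRGWYLILH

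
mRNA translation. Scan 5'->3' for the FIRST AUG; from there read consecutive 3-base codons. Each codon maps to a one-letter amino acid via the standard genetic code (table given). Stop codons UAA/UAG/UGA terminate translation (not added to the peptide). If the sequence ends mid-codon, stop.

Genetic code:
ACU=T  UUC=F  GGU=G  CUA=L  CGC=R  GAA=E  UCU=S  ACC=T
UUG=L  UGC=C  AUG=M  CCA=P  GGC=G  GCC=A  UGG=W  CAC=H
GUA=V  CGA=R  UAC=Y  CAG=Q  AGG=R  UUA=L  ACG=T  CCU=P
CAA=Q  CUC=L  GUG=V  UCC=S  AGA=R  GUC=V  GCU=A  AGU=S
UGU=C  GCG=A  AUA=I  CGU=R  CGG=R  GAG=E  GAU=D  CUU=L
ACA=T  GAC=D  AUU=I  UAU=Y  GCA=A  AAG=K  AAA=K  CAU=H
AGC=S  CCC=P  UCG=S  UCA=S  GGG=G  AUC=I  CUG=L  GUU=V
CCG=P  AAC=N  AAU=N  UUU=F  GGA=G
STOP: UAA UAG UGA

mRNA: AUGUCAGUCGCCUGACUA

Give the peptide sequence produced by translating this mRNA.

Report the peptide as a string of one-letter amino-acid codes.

start AUG at pos 0
pos 0: AUG -> M; peptide=M
pos 3: UCA -> S; peptide=MS
pos 6: GUC -> V; peptide=MSV
pos 9: GCC -> A; peptide=MSVA
pos 12: UGA -> STOP

Answer: MSVA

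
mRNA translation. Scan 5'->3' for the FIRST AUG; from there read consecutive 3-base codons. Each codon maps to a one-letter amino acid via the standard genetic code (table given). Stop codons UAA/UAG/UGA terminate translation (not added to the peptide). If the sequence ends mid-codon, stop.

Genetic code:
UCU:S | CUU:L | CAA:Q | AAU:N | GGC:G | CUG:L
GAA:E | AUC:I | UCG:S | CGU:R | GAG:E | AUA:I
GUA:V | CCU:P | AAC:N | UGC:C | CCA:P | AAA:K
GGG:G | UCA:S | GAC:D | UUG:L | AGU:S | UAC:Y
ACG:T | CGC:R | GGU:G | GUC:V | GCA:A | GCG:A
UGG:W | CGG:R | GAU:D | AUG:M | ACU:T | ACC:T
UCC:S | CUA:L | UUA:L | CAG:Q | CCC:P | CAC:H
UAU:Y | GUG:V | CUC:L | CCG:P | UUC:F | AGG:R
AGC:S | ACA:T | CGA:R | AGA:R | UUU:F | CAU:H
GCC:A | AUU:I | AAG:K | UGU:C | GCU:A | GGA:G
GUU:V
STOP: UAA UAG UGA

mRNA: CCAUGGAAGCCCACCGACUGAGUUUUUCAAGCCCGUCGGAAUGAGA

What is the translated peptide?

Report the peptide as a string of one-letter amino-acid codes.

start AUG at pos 2
pos 2: AUG -> M; peptide=M
pos 5: GAA -> E; peptide=ME
pos 8: GCC -> A; peptide=MEA
pos 11: CAC -> H; peptide=MEAH
pos 14: CGA -> R; peptide=MEAHR
pos 17: CUG -> L; peptide=MEAHRL
pos 20: AGU -> S; peptide=MEAHRLS
pos 23: UUU -> F; peptide=MEAHRLSF
pos 26: UCA -> S; peptide=MEAHRLSFS
pos 29: AGC -> S; peptide=MEAHRLSFSS
pos 32: CCG -> P; peptide=MEAHRLSFSSP
pos 35: UCG -> S; peptide=MEAHRLSFSSPS
pos 38: GAA -> E; peptide=MEAHRLSFSSPSE
pos 41: UGA -> STOP

Answer: MEAHRLSFSSPSE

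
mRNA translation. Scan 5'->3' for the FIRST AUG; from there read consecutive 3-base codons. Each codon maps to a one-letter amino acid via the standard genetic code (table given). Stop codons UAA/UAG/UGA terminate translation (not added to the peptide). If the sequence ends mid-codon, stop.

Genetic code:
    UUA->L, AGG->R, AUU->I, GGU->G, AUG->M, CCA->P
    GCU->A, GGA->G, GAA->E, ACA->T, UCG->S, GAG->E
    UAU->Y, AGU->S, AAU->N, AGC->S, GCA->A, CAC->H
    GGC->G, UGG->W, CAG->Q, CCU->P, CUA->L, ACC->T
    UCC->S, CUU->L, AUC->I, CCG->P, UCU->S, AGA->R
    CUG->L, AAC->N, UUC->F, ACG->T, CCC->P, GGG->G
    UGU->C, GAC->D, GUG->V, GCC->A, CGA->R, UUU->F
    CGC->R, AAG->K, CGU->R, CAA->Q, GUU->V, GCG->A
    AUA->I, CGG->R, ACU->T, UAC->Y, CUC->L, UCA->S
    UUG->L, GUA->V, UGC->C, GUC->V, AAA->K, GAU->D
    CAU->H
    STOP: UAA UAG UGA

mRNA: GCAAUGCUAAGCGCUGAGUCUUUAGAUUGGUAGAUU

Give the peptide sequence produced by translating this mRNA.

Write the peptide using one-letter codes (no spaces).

Answer: MLSAESLDW

Derivation:
start AUG at pos 3
pos 3: AUG -> M; peptide=M
pos 6: CUA -> L; peptide=ML
pos 9: AGC -> S; peptide=MLS
pos 12: GCU -> A; peptide=MLSA
pos 15: GAG -> E; peptide=MLSAE
pos 18: UCU -> S; peptide=MLSAES
pos 21: UUA -> L; peptide=MLSAESL
pos 24: GAU -> D; peptide=MLSAESLD
pos 27: UGG -> W; peptide=MLSAESLDW
pos 30: UAG -> STOP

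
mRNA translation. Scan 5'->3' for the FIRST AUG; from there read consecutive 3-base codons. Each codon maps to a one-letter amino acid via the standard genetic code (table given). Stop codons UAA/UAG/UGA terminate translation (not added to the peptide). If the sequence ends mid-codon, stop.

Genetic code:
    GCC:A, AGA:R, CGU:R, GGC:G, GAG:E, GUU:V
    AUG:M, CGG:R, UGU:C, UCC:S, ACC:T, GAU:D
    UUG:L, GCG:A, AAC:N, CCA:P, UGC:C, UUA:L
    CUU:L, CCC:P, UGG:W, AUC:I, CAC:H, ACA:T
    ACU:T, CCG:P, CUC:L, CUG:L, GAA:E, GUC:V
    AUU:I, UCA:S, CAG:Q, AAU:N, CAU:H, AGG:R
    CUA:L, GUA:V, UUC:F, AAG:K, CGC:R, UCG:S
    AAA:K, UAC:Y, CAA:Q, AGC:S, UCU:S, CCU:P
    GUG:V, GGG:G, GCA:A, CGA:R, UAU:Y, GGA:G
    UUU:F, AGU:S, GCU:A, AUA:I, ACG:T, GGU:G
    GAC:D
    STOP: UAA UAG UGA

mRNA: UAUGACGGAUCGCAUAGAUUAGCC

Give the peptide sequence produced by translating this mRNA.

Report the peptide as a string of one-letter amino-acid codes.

Answer: MTDRID

Derivation:
start AUG at pos 1
pos 1: AUG -> M; peptide=M
pos 4: ACG -> T; peptide=MT
pos 7: GAU -> D; peptide=MTD
pos 10: CGC -> R; peptide=MTDR
pos 13: AUA -> I; peptide=MTDRI
pos 16: GAU -> D; peptide=MTDRID
pos 19: UAG -> STOP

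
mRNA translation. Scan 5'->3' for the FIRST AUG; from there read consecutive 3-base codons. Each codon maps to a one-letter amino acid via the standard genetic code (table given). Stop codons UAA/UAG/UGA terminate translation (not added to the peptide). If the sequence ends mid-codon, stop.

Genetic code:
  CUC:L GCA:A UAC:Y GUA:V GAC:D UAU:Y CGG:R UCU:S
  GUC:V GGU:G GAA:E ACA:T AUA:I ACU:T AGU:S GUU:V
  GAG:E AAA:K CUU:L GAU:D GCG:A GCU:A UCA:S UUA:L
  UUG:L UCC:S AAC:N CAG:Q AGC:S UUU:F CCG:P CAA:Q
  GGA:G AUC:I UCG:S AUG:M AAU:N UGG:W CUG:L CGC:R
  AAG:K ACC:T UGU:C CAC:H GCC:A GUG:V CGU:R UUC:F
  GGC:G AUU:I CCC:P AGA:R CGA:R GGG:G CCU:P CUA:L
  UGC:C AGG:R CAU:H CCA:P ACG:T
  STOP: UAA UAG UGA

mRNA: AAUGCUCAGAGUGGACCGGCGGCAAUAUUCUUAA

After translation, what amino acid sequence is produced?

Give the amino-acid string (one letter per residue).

start AUG at pos 1
pos 1: AUG -> M; peptide=M
pos 4: CUC -> L; peptide=ML
pos 7: AGA -> R; peptide=MLR
pos 10: GUG -> V; peptide=MLRV
pos 13: GAC -> D; peptide=MLRVD
pos 16: CGG -> R; peptide=MLRVDR
pos 19: CGG -> R; peptide=MLRVDRR
pos 22: CAA -> Q; peptide=MLRVDRRQ
pos 25: UAU -> Y; peptide=MLRVDRRQY
pos 28: UCU -> S; peptide=MLRVDRRQYS
pos 31: UAA -> STOP

Answer: MLRVDRRQYS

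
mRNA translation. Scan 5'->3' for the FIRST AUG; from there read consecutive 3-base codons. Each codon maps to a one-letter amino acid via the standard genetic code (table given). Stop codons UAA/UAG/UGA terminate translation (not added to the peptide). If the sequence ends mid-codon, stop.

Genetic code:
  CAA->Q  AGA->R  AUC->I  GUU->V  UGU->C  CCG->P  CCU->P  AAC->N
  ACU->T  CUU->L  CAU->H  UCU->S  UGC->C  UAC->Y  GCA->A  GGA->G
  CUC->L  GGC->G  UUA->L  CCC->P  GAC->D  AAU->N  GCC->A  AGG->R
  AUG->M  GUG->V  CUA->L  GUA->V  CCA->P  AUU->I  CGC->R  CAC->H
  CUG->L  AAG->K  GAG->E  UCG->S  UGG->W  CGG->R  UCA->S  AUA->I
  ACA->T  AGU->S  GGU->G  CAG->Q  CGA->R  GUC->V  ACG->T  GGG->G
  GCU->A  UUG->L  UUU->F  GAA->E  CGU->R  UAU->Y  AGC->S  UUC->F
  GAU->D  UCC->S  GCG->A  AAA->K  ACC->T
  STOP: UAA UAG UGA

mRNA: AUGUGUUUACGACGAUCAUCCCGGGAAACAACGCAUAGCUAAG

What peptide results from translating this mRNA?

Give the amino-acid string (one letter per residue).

start AUG at pos 0
pos 0: AUG -> M; peptide=M
pos 3: UGU -> C; peptide=MC
pos 6: UUA -> L; peptide=MCL
pos 9: CGA -> R; peptide=MCLR
pos 12: CGA -> R; peptide=MCLRR
pos 15: UCA -> S; peptide=MCLRRS
pos 18: UCC -> S; peptide=MCLRRSS
pos 21: CGG -> R; peptide=MCLRRSSR
pos 24: GAA -> E; peptide=MCLRRSSRE
pos 27: ACA -> T; peptide=MCLRRSSRET
pos 30: ACG -> T; peptide=MCLRRSSRETT
pos 33: CAU -> H; peptide=MCLRRSSRETTH
pos 36: AGC -> S; peptide=MCLRRSSRETTHS
pos 39: UAA -> STOP

Answer: MCLRRSSRETTHS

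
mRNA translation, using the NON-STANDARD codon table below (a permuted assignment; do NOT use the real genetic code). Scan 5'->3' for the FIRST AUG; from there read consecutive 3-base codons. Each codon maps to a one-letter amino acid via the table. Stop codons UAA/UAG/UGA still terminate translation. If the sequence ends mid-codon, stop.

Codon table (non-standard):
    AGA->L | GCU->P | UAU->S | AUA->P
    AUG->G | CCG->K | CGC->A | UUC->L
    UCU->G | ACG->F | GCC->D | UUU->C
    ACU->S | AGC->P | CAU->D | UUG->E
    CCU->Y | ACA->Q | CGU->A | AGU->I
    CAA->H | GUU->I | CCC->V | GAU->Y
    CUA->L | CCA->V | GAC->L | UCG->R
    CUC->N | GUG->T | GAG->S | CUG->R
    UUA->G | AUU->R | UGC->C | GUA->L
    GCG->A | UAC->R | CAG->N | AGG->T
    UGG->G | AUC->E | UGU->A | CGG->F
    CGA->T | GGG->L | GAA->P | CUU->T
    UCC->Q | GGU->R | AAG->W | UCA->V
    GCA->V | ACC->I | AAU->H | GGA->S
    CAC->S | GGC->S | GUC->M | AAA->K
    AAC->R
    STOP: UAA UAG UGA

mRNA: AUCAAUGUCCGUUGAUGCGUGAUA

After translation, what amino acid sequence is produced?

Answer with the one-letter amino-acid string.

start AUG at pos 4
pos 4: AUG -> G; peptide=G
pos 7: UCC -> Q; peptide=GQ
pos 10: GUU -> I; peptide=GQI
pos 13: GAU -> Y; peptide=GQIY
pos 16: GCG -> A; peptide=GQIYA
pos 19: UGA -> STOP

Answer: GQIYA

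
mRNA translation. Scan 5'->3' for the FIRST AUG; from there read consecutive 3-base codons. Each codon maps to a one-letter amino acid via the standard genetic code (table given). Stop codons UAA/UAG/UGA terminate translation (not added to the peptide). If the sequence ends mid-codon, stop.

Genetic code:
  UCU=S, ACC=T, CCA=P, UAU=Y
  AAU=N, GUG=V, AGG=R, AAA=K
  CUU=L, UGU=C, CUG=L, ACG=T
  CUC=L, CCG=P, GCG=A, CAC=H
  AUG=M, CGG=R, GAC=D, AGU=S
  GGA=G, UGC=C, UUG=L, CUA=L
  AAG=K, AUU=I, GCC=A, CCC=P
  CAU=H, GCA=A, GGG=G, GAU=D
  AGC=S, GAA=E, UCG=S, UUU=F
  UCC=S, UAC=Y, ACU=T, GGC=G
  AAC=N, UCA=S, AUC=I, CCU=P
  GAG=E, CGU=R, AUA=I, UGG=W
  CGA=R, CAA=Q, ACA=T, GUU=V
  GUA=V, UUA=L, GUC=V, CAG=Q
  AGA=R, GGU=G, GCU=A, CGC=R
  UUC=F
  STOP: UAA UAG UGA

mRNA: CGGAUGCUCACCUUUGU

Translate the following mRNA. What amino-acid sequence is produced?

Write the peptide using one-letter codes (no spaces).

start AUG at pos 3
pos 3: AUG -> M; peptide=M
pos 6: CUC -> L; peptide=ML
pos 9: ACC -> T; peptide=MLT
pos 12: UUU -> F; peptide=MLTF
pos 15: only 2 nt remain (<3), stop (end of mRNA)

Answer: MLTF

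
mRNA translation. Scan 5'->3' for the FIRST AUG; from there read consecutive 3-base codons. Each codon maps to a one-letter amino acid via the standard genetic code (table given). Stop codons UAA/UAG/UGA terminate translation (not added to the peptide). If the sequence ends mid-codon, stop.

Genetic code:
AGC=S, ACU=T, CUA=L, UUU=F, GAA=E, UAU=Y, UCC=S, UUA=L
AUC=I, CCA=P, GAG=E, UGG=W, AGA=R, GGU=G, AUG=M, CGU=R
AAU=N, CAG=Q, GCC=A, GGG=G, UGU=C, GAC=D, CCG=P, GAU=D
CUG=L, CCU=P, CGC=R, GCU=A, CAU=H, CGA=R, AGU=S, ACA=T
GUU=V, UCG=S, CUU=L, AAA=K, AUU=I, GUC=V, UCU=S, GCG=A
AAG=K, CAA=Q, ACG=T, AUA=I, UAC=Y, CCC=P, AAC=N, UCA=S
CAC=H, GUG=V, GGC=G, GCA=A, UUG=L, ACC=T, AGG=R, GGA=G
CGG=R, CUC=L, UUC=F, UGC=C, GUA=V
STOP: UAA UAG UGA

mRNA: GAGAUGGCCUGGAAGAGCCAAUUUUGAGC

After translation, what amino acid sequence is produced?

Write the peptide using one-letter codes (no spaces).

start AUG at pos 3
pos 3: AUG -> M; peptide=M
pos 6: GCC -> A; peptide=MA
pos 9: UGG -> W; peptide=MAW
pos 12: AAG -> K; peptide=MAWK
pos 15: AGC -> S; peptide=MAWKS
pos 18: CAA -> Q; peptide=MAWKSQ
pos 21: UUU -> F; peptide=MAWKSQF
pos 24: UGA -> STOP

Answer: MAWKSQF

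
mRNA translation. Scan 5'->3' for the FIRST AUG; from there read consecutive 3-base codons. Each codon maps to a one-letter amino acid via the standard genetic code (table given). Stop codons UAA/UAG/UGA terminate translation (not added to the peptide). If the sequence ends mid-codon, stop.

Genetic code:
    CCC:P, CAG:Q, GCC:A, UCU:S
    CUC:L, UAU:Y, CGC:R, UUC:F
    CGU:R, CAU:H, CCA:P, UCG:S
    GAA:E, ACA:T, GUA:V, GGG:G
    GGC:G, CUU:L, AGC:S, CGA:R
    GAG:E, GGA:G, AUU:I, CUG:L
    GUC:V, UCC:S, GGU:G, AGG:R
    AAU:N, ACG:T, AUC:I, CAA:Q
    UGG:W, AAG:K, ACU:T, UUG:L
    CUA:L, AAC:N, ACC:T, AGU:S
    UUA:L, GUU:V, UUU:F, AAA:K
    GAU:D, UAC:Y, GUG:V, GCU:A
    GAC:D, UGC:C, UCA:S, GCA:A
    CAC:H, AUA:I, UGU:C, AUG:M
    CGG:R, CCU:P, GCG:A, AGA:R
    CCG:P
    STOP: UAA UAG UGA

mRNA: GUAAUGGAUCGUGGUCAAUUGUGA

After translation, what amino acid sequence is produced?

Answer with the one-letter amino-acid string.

Answer: MDRGQL

Derivation:
start AUG at pos 3
pos 3: AUG -> M; peptide=M
pos 6: GAU -> D; peptide=MD
pos 9: CGU -> R; peptide=MDR
pos 12: GGU -> G; peptide=MDRG
pos 15: CAA -> Q; peptide=MDRGQ
pos 18: UUG -> L; peptide=MDRGQL
pos 21: UGA -> STOP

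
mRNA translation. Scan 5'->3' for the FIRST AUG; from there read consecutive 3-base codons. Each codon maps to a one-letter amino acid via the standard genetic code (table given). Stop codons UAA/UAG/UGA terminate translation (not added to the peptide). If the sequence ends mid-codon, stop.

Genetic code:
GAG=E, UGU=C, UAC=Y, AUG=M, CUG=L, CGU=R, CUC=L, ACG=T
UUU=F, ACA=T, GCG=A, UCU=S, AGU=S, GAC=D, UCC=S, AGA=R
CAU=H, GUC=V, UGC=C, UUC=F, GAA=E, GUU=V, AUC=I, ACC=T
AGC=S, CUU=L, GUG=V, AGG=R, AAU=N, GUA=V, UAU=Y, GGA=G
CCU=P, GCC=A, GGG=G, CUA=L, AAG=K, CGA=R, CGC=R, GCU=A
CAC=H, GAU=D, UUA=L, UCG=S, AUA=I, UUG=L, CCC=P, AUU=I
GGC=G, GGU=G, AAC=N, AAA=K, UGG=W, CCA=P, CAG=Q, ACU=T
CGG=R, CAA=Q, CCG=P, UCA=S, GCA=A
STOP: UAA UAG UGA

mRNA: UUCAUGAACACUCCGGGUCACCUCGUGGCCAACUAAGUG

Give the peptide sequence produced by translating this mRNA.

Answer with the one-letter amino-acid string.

Answer: MNTPGHLVAN

Derivation:
start AUG at pos 3
pos 3: AUG -> M; peptide=M
pos 6: AAC -> N; peptide=MN
pos 9: ACU -> T; peptide=MNT
pos 12: CCG -> P; peptide=MNTP
pos 15: GGU -> G; peptide=MNTPG
pos 18: CAC -> H; peptide=MNTPGH
pos 21: CUC -> L; peptide=MNTPGHL
pos 24: GUG -> V; peptide=MNTPGHLV
pos 27: GCC -> A; peptide=MNTPGHLVA
pos 30: AAC -> N; peptide=MNTPGHLVAN
pos 33: UAA -> STOP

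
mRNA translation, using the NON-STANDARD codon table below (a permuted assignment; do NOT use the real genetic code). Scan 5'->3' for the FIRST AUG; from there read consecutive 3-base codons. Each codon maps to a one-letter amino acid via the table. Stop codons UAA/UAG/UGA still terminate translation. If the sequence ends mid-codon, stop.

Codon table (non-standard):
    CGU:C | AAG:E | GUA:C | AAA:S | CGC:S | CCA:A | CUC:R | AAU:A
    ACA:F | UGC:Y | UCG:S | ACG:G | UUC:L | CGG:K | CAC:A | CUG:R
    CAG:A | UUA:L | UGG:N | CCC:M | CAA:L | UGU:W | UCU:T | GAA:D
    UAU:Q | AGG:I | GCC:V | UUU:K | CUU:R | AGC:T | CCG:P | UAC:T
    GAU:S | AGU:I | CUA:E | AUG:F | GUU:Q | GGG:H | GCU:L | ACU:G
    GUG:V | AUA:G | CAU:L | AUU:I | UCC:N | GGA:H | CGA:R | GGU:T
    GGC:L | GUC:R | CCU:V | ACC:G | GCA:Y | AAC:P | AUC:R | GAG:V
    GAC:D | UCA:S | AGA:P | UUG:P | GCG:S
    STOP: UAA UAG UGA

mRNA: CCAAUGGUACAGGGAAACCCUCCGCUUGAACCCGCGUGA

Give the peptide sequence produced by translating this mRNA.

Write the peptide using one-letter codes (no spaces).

Answer: FCAHPVPRDMS

Derivation:
start AUG at pos 3
pos 3: AUG -> F; peptide=F
pos 6: GUA -> C; peptide=FC
pos 9: CAG -> A; peptide=FCA
pos 12: GGA -> H; peptide=FCAH
pos 15: AAC -> P; peptide=FCAHP
pos 18: CCU -> V; peptide=FCAHPV
pos 21: CCG -> P; peptide=FCAHPVP
pos 24: CUU -> R; peptide=FCAHPVPR
pos 27: GAA -> D; peptide=FCAHPVPRD
pos 30: CCC -> M; peptide=FCAHPVPRDM
pos 33: GCG -> S; peptide=FCAHPVPRDMS
pos 36: UGA -> STOP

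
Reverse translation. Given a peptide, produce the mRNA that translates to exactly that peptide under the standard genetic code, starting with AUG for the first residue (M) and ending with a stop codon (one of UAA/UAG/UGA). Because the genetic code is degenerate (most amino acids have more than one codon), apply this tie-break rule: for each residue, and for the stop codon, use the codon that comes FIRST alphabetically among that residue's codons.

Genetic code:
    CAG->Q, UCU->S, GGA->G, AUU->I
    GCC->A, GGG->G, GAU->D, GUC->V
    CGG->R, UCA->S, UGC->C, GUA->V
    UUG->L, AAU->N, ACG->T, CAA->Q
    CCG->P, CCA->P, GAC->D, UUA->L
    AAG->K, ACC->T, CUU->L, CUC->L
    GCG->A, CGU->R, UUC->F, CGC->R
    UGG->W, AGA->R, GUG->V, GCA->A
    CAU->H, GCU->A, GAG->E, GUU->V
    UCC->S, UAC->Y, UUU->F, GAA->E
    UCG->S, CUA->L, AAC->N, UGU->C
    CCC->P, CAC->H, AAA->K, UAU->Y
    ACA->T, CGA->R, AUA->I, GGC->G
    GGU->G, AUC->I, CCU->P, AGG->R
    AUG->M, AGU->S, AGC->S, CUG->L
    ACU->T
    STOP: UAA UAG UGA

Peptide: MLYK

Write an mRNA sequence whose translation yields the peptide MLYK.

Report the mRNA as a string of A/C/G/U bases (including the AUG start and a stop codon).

Answer: mRNA: AUGCUAUACAAAUAA

Derivation:
residue 1: M -> AUG (start codon)
residue 2: L codons sorted = CUA,CUC,CUG,CUU,UUA,UUG -> pick first = CUA
residue 3: Y codons sorted = UAC,UAU -> pick first = UAC
residue 4: K codons sorted = AAA,AAG -> pick first = AAA
terminator: stop codons sorted = UAA,UAG,UGA -> pick first = UAA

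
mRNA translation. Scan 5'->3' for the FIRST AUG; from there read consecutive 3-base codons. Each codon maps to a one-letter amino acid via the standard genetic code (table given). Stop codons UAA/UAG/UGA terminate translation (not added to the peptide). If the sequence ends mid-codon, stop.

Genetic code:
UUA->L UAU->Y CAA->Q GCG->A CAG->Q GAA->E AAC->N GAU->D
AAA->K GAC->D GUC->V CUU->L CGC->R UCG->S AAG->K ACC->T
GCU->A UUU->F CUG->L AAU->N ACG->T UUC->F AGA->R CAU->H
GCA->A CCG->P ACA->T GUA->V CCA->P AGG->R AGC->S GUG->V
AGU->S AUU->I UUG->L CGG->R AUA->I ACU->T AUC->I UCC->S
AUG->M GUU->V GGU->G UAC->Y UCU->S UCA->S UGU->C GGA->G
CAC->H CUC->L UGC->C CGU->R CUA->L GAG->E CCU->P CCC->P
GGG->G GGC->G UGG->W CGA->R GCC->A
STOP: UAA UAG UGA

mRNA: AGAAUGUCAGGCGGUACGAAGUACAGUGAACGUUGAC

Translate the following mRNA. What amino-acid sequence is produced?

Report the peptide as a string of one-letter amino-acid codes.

start AUG at pos 3
pos 3: AUG -> M; peptide=M
pos 6: UCA -> S; peptide=MS
pos 9: GGC -> G; peptide=MSG
pos 12: GGU -> G; peptide=MSGG
pos 15: ACG -> T; peptide=MSGGT
pos 18: AAG -> K; peptide=MSGGTK
pos 21: UAC -> Y; peptide=MSGGTKY
pos 24: AGU -> S; peptide=MSGGTKYS
pos 27: GAA -> E; peptide=MSGGTKYSE
pos 30: CGU -> R; peptide=MSGGTKYSER
pos 33: UGA -> STOP

Answer: MSGGTKYSER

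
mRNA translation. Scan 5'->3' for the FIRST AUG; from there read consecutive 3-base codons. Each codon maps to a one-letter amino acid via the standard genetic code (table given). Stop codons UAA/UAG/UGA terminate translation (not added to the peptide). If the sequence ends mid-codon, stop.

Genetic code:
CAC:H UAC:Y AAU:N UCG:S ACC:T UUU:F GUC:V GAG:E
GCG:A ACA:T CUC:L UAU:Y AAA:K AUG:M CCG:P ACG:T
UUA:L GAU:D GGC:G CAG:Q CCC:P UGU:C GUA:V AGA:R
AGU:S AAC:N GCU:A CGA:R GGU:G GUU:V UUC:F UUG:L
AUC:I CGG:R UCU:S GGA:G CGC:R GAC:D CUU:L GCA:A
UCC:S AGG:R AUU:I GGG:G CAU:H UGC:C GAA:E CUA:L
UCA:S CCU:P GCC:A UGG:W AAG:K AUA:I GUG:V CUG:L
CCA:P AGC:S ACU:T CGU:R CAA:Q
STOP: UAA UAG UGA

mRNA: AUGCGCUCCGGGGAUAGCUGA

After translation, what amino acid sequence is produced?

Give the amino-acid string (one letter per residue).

Answer: MRSGDS

Derivation:
start AUG at pos 0
pos 0: AUG -> M; peptide=M
pos 3: CGC -> R; peptide=MR
pos 6: UCC -> S; peptide=MRS
pos 9: GGG -> G; peptide=MRSG
pos 12: GAU -> D; peptide=MRSGD
pos 15: AGC -> S; peptide=MRSGDS
pos 18: UGA -> STOP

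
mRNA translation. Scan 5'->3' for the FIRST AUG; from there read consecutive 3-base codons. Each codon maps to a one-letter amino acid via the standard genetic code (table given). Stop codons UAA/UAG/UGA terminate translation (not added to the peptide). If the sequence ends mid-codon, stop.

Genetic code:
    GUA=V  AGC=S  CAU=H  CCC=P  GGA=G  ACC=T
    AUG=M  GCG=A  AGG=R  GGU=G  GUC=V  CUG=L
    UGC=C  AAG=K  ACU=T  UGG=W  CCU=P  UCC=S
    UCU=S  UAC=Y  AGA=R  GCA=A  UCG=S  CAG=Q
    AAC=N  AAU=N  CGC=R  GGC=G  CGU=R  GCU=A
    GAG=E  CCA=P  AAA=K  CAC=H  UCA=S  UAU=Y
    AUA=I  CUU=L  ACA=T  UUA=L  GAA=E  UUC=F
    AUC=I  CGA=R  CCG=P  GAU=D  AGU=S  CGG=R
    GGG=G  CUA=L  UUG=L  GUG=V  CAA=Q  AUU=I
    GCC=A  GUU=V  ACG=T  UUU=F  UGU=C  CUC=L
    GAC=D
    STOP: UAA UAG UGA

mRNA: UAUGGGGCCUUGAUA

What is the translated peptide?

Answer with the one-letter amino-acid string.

start AUG at pos 1
pos 1: AUG -> M; peptide=M
pos 4: GGG -> G; peptide=MG
pos 7: CCU -> P; peptide=MGP
pos 10: UGA -> STOP

Answer: MGP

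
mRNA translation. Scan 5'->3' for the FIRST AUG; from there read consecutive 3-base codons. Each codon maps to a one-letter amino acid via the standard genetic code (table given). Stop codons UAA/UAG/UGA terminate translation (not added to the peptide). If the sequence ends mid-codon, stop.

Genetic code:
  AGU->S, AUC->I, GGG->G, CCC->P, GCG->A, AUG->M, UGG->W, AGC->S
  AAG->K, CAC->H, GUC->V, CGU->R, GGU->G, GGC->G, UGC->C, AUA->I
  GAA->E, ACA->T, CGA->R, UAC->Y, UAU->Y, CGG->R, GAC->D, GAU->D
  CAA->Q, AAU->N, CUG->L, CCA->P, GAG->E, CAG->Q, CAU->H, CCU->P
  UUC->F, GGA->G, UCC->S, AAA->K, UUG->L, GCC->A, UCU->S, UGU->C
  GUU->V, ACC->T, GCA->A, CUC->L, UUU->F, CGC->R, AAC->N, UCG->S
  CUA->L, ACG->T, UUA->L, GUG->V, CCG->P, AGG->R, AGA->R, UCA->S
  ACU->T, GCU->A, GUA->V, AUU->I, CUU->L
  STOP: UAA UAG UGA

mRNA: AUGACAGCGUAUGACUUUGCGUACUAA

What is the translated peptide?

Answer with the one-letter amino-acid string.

start AUG at pos 0
pos 0: AUG -> M; peptide=M
pos 3: ACA -> T; peptide=MT
pos 6: GCG -> A; peptide=MTA
pos 9: UAU -> Y; peptide=MTAY
pos 12: GAC -> D; peptide=MTAYD
pos 15: UUU -> F; peptide=MTAYDF
pos 18: GCG -> A; peptide=MTAYDFA
pos 21: UAC -> Y; peptide=MTAYDFAY
pos 24: UAA -> STOP

Answer: MTAYDFAY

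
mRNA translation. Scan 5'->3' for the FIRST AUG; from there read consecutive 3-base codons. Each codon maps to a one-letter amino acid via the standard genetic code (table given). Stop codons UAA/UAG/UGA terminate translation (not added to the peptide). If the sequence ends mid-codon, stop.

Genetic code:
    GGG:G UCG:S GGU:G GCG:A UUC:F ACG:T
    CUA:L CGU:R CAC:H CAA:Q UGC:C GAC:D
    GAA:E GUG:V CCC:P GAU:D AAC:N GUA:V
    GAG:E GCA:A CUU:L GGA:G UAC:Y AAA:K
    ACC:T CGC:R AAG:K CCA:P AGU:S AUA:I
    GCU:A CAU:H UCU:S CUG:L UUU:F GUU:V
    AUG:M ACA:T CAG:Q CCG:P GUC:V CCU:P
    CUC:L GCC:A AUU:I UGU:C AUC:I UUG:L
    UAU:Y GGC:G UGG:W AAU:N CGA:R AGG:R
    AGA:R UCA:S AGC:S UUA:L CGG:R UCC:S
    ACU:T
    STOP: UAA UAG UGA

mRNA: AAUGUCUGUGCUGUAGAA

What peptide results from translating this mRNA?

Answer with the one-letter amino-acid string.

Answer: MSVL

Derivation:
start AUG at pos 1
pos 1: AUG -> M; peptide=M
pos 4: UCU -> S; peptide=MS
pos 7: GUG -> V; peptide=MSV
pos 10: CUG -> L; peptide=MSVL
pos 13: UAG -> STOP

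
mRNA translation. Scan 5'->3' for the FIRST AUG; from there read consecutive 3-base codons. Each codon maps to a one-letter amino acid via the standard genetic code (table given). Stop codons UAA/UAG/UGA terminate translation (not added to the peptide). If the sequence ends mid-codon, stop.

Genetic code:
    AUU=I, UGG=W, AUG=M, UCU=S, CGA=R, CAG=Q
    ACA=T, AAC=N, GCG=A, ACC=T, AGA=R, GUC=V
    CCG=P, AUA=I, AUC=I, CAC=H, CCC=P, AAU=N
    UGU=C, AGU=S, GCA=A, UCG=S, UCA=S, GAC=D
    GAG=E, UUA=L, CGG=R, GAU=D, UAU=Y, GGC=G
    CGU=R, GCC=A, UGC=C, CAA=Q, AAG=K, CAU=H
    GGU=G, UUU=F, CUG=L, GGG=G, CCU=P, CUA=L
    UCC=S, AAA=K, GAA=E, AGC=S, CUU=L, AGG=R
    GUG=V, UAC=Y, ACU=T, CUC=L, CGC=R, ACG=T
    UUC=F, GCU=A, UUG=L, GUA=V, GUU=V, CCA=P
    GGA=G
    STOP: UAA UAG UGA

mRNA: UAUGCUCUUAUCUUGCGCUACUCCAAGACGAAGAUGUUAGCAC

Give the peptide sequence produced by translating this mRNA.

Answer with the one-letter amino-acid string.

start AUG at pos 1
pos 1: AUG -> M; peptide=M
pos 4: CUC -> L; peptide=ML
pos 7: UUA -> L; peptide=MLL
pos 10: UCU -> S; peptide=MLLS
pos 13: UGC -> C; peptide=MLLSC
pos 16: GCU -> A; peptide=MLLSCA
pos 19: ACU -> T; peptide=MLLSCAT
pos 22: CCA -> P; peptide=MLLSCATP
pos 25: AGA -> R; peptide=MLLSCATPR
pos 28: CGA -> R; peptide=MLLSCATPRR
pos 31: AGA -> R; peptide=MLLSCATPRRR
pos 34: UGU -> C; peptide=MLLSCATPRRRC
pos 37: UAG -> STOP

Answer: MLLSCATPRRRC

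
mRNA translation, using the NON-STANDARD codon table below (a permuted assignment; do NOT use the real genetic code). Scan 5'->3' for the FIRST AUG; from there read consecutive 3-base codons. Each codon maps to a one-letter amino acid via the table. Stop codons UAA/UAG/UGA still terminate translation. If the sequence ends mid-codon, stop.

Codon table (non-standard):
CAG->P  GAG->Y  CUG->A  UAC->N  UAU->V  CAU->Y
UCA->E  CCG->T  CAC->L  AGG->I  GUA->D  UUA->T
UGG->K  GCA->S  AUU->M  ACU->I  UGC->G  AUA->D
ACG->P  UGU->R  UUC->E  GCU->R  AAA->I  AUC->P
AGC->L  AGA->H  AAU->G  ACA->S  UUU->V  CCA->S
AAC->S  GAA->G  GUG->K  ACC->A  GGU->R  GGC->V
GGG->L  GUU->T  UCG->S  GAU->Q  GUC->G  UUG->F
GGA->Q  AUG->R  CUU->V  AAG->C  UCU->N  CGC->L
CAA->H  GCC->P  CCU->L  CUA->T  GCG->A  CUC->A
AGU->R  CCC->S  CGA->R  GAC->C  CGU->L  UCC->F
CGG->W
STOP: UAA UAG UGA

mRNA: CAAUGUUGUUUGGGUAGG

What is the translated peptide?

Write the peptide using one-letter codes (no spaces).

start AUG at pos 2
pos 2: AUG -> R; peptide=R
pos 5: UUG -> F; peptide=RF
pos 8: UUU -> V; peptide=RFV
pos 11: GGG -> L; peptide=RFVL
pos 14: UAG -> STOP

Answer: RFVL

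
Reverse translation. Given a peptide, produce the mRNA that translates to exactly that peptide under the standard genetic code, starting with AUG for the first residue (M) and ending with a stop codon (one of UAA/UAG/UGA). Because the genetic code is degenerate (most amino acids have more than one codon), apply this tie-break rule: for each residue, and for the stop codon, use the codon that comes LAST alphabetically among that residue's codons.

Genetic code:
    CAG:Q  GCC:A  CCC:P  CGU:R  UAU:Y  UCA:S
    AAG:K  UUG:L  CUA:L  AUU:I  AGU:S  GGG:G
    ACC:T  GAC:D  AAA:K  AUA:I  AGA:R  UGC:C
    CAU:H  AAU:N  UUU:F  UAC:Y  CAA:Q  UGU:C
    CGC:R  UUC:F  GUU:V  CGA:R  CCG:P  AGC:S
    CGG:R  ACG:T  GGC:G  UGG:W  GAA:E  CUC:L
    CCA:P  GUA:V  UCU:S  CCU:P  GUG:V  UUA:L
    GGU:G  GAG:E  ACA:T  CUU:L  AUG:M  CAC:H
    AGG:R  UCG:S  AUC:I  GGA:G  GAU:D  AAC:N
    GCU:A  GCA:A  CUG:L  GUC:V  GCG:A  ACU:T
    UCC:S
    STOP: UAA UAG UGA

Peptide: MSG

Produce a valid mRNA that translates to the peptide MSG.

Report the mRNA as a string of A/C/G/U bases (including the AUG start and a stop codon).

residue 1: M -> AUG (start codon)
residue 2: S codons sorted = AGC,AGU,UCA,UCC,UCG,UCU -> pick last = UCU
residue 3: G codons sorted = GGA,GGC,GGG,GGU -> pick last = GGU
terminator: stop codons sorted = UAA,UAG,UGA -> pick last = UGA

Answer: mRNA: AUGUCUGGUUGA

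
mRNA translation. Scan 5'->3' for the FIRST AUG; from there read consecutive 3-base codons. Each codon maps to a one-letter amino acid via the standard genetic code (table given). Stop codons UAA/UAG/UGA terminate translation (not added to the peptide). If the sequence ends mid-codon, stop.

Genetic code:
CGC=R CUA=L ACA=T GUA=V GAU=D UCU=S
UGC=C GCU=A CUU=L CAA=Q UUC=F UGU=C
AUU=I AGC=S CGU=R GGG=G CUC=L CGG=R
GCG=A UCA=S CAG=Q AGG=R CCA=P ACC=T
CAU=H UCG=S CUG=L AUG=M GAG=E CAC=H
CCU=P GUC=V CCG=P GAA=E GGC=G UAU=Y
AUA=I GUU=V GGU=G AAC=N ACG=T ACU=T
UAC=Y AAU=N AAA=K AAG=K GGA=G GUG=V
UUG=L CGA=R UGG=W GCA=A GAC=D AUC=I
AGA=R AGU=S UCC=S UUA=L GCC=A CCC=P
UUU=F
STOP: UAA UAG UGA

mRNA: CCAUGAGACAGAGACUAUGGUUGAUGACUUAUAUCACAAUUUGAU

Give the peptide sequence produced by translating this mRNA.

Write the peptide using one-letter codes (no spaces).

Answer: MRQRLWLMTYITI

Derivation:
start AUG at pos 2
pos 2: AUG -> M; peptide=M
pos 5: AGA -> R; peptide=MR
pos 8: CAG -> Q; peptide=MRQ
pos 11: AGA -> R; peptide=MRQR
pos 14: CUA -> L; peptide=MRQRL
pos 17: UGG -> W; peptide=MRQRLW
pos 20: UUG -> L; peptide=MRQRLWL
pos 23: AUG -> M; peptide=MRQRLWLM
pos 26: ACU -> T; peptide=MRQRLWLMT
pos 29: UAU -> Y; peptide=MRQRLWLMTY
pos 32: AUC -> I; peptide=MRQRLWLMTYI
pos 35: ACA -> T; peptide=MRQRLWLMTYIT
pos 38: AUU -> I; peptide=MRQRLWLMTYITI
pos 41: UGA -> STOP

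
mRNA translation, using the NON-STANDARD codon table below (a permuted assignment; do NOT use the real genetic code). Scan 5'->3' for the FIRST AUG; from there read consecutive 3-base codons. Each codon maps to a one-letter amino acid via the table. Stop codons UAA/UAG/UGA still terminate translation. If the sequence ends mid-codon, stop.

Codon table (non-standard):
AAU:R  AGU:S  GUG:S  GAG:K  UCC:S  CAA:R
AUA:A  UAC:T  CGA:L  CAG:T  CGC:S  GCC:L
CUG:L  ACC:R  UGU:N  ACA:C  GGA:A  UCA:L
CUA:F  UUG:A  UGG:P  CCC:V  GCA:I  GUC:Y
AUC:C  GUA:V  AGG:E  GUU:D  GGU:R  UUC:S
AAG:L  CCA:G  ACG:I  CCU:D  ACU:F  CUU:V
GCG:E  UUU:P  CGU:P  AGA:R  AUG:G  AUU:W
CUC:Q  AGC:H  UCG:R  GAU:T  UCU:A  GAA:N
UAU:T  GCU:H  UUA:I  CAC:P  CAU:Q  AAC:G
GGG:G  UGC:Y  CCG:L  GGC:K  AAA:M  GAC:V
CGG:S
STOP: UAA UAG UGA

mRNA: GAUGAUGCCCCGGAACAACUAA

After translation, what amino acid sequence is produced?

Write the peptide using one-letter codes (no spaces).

start AUG at pos 1
pos 1: AUG -> G; peptide=G
pos 4: AUG -> G; peptide=GG
pos 7: CCC -> V; peptide=GGV
pos 10: CGG -> S; peptide=GGVS
pos 13: AAC -> G; peptide=GGVSG
pos 16: AAC -> G; peptide=GGVSGG
pos 19: UAA -> STOP

Answer: GGVSGG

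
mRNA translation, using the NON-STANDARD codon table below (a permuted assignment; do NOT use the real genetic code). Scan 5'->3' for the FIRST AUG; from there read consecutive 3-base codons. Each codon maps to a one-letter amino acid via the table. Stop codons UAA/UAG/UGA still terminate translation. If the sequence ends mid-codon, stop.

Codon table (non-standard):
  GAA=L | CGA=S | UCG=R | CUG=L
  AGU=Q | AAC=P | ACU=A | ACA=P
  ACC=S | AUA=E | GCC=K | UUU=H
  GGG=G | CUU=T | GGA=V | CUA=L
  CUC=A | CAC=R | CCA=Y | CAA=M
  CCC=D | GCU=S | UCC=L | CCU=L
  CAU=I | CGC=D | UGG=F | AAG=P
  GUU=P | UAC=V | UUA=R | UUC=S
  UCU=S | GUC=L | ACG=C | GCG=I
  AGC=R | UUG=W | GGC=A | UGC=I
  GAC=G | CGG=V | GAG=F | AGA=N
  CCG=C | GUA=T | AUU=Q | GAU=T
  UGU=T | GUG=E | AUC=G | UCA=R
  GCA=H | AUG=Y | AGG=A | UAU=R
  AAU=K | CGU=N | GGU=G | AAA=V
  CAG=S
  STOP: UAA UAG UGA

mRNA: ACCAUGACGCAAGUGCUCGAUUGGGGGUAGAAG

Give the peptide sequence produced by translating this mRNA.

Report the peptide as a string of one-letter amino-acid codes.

start AUG at pos 3
pos 3: AUG -> Y; peptide=Y
pos 6: ACG -> C; peptide=YC
pos 9: CAA -> M; peptide=YCM
pos 12: GUG -> E; peptide=YCME
pos 15: CUC -> A; peptide=YCMEA
pos 18: GAU -> T; peptide=YCMEAT
pos 21: UGG -> F; peptide=YCMEATF
pos 24: GGG -> G; peptide=YCMEATFG
pos 27: UAG -> STOP

Answer: YCMEATFG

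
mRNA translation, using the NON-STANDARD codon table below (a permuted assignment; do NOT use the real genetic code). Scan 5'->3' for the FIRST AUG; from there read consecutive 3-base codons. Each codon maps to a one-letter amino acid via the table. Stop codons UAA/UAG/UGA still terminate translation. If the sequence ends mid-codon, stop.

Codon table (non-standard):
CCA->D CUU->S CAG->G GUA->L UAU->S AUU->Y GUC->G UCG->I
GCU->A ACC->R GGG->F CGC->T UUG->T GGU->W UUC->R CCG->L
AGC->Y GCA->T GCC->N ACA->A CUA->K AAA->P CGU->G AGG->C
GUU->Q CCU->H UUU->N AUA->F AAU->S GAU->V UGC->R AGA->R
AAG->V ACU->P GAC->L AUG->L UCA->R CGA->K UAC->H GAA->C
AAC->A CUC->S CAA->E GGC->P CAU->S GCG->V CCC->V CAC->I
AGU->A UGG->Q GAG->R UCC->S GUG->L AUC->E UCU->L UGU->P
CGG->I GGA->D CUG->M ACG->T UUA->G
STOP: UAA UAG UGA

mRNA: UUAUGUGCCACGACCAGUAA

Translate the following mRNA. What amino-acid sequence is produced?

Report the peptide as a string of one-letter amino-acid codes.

Answer: LRILG

Derivation:
start AUG at pos 2
pos 2: AUG -> L; peptide=L
pos 5: UGC -> R; peptide=LR
pos 8: CAC -> I; peptide=LRI
pos 11: GAC -> L; peptide=LRIL
pos 14: CAG -> G; peptide=LRILG
pos 17: UAA -> STOP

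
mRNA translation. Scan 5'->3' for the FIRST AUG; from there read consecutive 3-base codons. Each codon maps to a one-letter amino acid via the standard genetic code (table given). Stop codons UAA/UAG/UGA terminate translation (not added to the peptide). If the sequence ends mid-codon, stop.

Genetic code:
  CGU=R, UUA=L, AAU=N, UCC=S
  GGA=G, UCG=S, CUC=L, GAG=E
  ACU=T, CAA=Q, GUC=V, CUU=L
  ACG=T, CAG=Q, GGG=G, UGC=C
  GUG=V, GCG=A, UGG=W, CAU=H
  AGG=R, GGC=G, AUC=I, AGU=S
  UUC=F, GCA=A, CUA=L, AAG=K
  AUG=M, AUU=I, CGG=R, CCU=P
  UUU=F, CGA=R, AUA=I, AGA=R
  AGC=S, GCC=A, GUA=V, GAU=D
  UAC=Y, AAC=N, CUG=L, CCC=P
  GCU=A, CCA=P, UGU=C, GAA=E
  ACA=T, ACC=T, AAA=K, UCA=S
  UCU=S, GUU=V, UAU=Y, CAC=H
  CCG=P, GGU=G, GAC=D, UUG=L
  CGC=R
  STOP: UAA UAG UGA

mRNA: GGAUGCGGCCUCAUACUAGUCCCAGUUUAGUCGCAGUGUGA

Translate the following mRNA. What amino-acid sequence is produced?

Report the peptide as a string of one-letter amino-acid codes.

start AUG at pos 2
pos 2: AUG -> M; peptide=M
pos 5: CGG -> R; peptide=MR
pos 8: CCU -> P; peptide=MRP
pos 11: CAU -> H; peptide=MRPH
pos 14: ACU -> T; peptide=MRPHT
pos 17: AGU -> S; peptide=MRPHTS
pos 20: CCC -> P; peptide=MRPHTSP
pos 23: AGU -> S; peptide=MRPHTSPS
pos 26: UUA -> L; peptide=MRPHTSPSL
pos 29: GUC -> V; peptide=MRPHTSPSLV
pos 32: GCA -> A; peptide=MRPHTSPSLVA
pos 35: GUG -> V; peptide=MRPHTSPSLVAV
pos 38: UGA -> STOP

Answer: MRPHTSPSLVAV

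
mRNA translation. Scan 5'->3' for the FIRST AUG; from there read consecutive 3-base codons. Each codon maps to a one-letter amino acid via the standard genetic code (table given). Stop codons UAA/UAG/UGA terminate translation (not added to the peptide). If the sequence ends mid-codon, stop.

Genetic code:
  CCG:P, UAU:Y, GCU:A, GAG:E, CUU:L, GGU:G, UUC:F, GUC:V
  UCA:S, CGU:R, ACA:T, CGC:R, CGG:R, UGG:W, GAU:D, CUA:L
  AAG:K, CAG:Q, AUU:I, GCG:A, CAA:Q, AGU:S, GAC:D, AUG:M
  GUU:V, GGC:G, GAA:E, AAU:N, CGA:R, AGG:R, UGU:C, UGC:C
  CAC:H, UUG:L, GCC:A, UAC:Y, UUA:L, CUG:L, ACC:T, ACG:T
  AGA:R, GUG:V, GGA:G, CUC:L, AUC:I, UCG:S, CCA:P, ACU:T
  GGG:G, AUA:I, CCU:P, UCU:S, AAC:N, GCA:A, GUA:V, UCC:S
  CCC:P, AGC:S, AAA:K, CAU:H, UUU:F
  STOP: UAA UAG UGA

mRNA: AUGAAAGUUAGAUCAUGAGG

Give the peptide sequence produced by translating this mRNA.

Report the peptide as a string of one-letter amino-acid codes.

Answer: MKVRS

Derivation:
start AUG at pos 0
pos 0: AUG -> M; peptide=M
pos 3: AAA -> K; peptide=MK
pos 6: GUU -> V; peptide=MKV
pos 9: AGA -> R; peptide=MKVR
pos 12: UCA -> S; peptide=MKVRS
pos 15: UGA -> STOP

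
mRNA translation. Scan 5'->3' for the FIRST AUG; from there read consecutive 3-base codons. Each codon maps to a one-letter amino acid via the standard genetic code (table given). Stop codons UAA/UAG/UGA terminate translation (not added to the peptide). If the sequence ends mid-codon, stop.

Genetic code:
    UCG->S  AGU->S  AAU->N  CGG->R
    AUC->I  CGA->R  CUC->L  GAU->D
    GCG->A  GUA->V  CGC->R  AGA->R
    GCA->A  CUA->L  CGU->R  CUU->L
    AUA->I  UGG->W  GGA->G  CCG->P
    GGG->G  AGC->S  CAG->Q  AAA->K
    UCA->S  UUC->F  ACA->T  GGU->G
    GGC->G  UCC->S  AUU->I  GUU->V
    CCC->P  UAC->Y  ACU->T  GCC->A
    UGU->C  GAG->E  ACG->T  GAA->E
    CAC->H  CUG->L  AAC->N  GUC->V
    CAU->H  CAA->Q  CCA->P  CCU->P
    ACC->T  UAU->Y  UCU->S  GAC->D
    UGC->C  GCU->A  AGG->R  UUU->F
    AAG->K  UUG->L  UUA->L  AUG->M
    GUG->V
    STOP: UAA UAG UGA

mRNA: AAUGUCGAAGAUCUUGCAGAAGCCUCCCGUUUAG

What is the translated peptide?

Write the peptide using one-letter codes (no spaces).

Answer: MSKILQKPPV

Derivation:
start AUG at pos 1
pos 1: AUG -> M; peptide=M
pos 4: UCG -> S; peptide=MS
pos 7: AAG -> K; peptide=MSK
pos 10: AUC -> I; peptide=MSKI
pos 13: UUG -> L; peptide=MSKIL
pos 16: CAG -> Q; peptide=MSKILQ
pos 19: AAG -> K; peptide=MSKILQK
pos 22: CCU -> P; peptide=MSKILQKP
pos 25: CCC -> P; peptide=MSKILQKPP
pos 28: GUU -> V; peptide=MSKILQKPPV
pos 31: UAG -> STOP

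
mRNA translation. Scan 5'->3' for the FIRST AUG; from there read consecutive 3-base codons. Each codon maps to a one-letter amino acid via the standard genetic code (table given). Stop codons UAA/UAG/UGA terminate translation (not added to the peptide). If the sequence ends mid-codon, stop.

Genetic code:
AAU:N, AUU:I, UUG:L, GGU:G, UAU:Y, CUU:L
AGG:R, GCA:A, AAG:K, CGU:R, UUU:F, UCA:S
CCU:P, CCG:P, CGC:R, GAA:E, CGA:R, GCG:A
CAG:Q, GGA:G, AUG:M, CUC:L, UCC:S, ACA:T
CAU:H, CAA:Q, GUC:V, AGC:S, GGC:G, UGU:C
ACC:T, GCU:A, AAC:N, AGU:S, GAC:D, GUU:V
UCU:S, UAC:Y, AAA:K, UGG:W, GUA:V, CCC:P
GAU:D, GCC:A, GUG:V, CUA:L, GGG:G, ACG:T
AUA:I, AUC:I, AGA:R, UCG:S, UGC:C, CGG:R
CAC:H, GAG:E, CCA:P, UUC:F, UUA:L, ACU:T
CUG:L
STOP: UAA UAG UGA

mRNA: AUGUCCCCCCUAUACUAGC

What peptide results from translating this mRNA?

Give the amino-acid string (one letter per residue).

Answer: MSPLY

Derivation:
start AUG at pos 0
pos 0: AUG -> M; peptide=M
pos 3: UCC -> S; peptide=MS
pos 6: CCC -> P; peptide=MSP
pos 9: CUA -> L; peptide=MSPL
pos 12: UAC -> Y; peptide=MSPLY
pos 15: UAG -> STOP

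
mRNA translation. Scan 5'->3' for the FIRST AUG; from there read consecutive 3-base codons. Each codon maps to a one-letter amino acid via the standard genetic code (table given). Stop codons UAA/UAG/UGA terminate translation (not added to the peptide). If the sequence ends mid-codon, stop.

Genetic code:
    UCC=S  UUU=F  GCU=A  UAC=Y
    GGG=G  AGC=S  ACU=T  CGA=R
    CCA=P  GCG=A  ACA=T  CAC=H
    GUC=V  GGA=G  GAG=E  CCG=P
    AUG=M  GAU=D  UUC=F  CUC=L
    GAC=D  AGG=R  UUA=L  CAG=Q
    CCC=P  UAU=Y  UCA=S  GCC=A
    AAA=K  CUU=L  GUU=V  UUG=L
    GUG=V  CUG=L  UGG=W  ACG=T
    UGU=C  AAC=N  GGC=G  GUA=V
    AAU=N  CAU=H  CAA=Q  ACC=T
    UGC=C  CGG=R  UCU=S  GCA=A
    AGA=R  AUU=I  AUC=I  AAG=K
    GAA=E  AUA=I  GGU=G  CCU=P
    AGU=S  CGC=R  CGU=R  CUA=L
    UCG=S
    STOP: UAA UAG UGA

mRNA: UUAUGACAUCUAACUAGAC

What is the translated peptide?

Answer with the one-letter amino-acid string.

start AUG at pos 2
pos 2: AUG -> M; peptide=M
pos 5: ACA -> T; peptide=MT
pos 8: UCU -> S; peptide=MTS
pos 11: AAC -> N; peptide=MTSN
pos 14: UAG -> STOP

Answer: MTSN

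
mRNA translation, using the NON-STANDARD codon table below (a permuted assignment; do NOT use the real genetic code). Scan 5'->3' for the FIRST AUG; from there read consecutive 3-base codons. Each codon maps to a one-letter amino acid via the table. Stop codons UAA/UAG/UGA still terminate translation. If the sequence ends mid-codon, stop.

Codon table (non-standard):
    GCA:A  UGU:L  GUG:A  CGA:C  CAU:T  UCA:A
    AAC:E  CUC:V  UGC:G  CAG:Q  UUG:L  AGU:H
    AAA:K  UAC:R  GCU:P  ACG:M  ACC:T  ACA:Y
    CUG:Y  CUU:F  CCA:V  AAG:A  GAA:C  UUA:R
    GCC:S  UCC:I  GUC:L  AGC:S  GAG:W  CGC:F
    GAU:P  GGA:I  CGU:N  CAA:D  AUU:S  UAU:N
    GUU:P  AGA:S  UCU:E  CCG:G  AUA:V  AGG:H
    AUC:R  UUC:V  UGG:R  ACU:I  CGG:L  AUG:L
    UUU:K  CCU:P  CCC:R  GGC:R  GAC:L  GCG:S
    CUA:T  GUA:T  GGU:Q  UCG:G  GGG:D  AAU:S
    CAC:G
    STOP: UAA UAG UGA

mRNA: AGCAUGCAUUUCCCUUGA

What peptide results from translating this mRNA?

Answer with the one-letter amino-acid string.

start AUG at pos 3
pos 3: AUG -> L; peptide=L
pos 6: CAU -> T; peptide=LT
pos 9: UUC -> V; peptide=LTV
pos 12: CCU -> P; peptide=LTVP
pos 15: UGA -> STOP

Answer: LTVP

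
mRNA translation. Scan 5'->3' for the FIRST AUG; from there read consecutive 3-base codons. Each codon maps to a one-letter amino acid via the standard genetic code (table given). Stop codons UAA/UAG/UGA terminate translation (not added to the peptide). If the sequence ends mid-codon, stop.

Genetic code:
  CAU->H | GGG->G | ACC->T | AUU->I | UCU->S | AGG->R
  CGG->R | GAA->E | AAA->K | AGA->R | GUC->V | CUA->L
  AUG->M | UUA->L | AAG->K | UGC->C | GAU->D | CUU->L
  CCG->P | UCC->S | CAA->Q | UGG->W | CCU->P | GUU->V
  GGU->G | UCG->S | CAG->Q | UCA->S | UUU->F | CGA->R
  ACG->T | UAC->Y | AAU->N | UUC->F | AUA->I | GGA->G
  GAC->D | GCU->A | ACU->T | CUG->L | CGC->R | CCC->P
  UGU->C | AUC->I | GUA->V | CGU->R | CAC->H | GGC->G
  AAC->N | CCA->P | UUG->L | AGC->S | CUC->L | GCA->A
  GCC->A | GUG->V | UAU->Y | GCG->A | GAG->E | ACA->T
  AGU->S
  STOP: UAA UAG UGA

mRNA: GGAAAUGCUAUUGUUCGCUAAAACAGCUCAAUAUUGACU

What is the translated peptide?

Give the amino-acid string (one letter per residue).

start AUG at pos 4
pos 4: AUG -> M; peptide=M
pos 7: CUA -> L; peptide=ML
pos 10: UUG -> L; peptide=MLL
pos 13: UUC -> F; peptide=MLLF
pos 16: GCU -> A; peptide=MLLFA
pos 19: AAA -> K; peptide=MLLFAK
pos 22: ACA -> T; peptide=MLLFAKT
pos 25: GCU -> A; peptide=MLLFAKTA
pos 28: CAA -> Q; peptide=MLLFAKTAQ
pos 31: UAU -> Y; peptide=MLLFAKTAQY
pos 34: UGA -> STOP

Answer: MLLFAKTAQY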